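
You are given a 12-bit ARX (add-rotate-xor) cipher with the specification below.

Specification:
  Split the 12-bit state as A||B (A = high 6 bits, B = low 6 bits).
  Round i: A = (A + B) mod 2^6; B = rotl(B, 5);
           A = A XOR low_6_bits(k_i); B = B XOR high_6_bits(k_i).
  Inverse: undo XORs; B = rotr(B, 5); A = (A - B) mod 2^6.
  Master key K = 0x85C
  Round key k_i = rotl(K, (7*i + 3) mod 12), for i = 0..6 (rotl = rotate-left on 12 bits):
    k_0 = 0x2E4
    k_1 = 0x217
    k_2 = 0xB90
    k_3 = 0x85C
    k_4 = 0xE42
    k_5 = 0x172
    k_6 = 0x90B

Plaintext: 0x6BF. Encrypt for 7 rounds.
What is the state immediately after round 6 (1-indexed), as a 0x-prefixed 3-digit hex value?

0x95D

s_0 = plaintext = 0x6BF
s_1 = Round(s_0, k_0) = 0xF74
s_2 = Round(s_1, k_1) = 0x992
s_3 = Round(s_2, k_2) = 0xA27
s_4 = Round(s_3, k_3) = 0x4D2
s_5 = Round(s_4, k_4) = 0x9F0
s_6 = Round(s_5, k_5) = 0x95D
s_7 = Round(s_6, k_6) = 0x24A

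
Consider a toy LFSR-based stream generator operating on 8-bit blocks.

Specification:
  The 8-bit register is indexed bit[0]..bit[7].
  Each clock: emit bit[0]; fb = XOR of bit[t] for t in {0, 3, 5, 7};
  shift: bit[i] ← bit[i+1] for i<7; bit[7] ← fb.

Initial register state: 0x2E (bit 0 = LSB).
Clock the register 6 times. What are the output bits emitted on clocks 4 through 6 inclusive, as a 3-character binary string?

reg_0 = 0x2E
clock 1: out=0, reg = 0x17
clock 2: out=1, reg = 0x8B
clock 3: out=1, reg = 0xC5
clock 4: out=1, reg = 0x62
clock 5: out=0, reg = 0xB1
clock 6: out=1, reg = 0xD8

101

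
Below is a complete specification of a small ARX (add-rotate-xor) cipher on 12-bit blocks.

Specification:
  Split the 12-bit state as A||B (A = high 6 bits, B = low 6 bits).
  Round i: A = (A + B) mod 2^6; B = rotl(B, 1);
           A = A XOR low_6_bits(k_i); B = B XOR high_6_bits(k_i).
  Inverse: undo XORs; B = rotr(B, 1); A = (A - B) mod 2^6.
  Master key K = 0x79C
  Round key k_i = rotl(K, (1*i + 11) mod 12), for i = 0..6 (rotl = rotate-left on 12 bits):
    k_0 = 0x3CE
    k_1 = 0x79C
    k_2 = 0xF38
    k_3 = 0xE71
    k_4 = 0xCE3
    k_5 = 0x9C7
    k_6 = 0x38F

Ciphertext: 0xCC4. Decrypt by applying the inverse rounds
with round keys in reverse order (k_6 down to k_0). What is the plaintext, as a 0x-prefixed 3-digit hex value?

s_0 = ciphertext = 0xCC4
s_1 = InvRound(s_0, k_6) = 0xDC5
s_2 = InvRound(s_1, k_5) = 0x7D1
s_3 = InvRound(s_2, k_4) = 0xAD1
s_4 = InvRound(s_3, k_3) = 0x194
s_5 = InvRound(s_4, k_2) = 0xA94
s_6 = InvRound(s_5, k_1) = 0xC45
s_7 = InvRound(s_6, k_0) = 0xE85

0xE85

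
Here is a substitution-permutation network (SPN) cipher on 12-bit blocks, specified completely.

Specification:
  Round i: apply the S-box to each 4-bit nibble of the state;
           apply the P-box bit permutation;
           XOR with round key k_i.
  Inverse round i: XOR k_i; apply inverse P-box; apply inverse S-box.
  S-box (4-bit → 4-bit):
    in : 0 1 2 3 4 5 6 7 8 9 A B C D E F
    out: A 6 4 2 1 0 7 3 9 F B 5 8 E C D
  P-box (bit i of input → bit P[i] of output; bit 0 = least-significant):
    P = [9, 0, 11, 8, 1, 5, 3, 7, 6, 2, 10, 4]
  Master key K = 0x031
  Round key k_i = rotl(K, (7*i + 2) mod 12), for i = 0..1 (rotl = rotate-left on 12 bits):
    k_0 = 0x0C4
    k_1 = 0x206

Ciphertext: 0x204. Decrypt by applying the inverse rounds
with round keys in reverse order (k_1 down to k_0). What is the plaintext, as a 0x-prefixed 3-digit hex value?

0x2C0

s_0 = ciphertext = 0x204
s_1 = InvRound(s_0, k_1) = 0x545
s_2 = InvRound(s_1, k_0) = 0x2C0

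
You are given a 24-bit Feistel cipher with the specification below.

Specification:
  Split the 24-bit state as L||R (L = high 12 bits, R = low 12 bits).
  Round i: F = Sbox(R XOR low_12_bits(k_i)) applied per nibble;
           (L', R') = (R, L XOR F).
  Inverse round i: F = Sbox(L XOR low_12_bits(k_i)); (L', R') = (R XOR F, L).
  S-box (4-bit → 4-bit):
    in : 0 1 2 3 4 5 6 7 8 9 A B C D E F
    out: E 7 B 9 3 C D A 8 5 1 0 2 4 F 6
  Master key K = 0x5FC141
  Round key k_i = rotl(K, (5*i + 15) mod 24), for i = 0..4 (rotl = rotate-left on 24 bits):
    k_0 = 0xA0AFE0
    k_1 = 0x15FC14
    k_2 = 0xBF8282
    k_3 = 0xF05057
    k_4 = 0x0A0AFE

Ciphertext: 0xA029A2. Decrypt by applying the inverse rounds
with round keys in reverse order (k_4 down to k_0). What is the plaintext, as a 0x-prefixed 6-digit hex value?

0xB72E04

s_0 = ciphertext = 0xA029A2
s_1 = InvRound(s_0, k_4) = 0x7C0A02
s_2 = InvRound(s_1, k_3) = 0x0587C0
s_3 = InvRound(s_2, k_2) = 0xC81058
s_4 = InvRound(s_3, k_1) = 0xE04C81
s_5 = InvRound(s_4, k_0) = 0xB72E04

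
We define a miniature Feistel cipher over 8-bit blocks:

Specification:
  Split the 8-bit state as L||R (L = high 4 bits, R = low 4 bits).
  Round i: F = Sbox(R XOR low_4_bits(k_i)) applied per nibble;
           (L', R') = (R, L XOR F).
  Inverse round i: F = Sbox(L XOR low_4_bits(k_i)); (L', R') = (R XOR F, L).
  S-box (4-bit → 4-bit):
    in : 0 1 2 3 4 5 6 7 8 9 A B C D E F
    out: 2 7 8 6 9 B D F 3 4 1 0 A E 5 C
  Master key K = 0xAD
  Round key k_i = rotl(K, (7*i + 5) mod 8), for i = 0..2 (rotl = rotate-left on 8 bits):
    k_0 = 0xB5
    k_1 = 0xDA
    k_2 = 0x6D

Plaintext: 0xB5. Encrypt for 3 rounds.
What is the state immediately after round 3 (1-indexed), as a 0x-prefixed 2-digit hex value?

0x3C

s_0 = plaintext = 0xB5
s_1 = Round(s_0, k_0) = 0x59
s_2 = Round(s_1, k_1) = 0x93
s_3 = Round(s_2, k_2) = 0x3C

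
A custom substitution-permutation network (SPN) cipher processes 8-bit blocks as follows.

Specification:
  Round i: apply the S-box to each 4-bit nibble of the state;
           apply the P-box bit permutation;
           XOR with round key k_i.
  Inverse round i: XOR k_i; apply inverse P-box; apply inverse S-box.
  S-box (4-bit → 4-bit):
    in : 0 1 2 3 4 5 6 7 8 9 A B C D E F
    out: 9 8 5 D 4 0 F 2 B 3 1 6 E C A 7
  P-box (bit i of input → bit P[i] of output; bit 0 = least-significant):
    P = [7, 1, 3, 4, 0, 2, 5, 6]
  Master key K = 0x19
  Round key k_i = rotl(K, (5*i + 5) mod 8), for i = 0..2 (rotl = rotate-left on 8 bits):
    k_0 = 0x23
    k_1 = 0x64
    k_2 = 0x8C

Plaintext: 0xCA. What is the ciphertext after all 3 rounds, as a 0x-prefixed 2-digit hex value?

0x45

s_0 = plaintext = 0xCA
s_1 = Round(s_0, k_0) = 0xC7
s_2 = Round(s_1, k_1) = 0x02
s_3 = Round(s_2, k_2) = 0x45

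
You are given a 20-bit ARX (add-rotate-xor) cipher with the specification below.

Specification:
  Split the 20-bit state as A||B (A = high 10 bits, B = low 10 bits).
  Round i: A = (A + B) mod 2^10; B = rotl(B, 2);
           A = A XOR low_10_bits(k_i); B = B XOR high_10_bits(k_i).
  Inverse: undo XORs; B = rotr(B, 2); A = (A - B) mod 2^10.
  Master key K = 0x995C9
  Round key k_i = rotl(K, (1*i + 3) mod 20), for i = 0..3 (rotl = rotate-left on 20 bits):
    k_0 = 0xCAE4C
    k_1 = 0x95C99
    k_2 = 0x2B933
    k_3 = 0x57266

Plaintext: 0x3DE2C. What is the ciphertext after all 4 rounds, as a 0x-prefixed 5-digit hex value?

s_0 = plaintext = 0x3DE2C
s_1 = Round(s_0, k_0) = 0x5BF99
s_2 = Round(s_1, k_1) = 0x64430
s_3 = Round(s_2, k_2) = 0x3C86E
s_4 = Round(s_3, k_3) = 0xC18E4

0xC18E4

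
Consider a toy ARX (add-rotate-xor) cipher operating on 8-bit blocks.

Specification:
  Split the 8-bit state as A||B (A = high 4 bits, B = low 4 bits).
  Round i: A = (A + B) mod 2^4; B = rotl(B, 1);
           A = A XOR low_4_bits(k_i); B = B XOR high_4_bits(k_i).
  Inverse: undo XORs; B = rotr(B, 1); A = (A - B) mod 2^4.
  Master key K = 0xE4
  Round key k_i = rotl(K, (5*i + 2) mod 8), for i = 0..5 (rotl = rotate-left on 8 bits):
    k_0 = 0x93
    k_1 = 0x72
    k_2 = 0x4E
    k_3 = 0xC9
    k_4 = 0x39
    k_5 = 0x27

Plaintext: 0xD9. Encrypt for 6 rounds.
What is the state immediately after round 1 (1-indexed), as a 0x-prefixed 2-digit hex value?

0x5A

s_0 = plaintext = 0xD9
s_1 = Round(s_0, k_0) = 0x5A
s_2 = Round(s_1, k_1) = 0xD2
s_3 = Round(s_2, k_2) = 0x10
s_4 = Round(s_3, k_3) = 0x8C
s_5 = Round(s_4, k_4) = 0xDA
s_6 = Round(s_5, k_5) = 0x07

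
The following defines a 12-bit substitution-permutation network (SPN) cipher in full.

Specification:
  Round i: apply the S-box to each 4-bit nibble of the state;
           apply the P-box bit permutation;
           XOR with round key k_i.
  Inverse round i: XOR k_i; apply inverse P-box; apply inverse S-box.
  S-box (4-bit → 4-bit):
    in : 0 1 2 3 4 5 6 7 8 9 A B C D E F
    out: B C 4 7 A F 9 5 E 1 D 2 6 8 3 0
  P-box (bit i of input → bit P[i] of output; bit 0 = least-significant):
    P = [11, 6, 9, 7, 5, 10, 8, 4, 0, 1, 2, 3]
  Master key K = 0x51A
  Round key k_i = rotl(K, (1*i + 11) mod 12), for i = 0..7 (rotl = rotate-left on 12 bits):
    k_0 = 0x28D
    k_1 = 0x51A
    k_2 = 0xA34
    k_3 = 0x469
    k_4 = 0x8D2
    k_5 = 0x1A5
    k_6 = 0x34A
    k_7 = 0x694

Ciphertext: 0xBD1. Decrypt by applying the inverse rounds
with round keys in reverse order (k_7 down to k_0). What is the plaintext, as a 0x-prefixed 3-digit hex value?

0xAAA

s_0 = ciphertext = 0xBD1
s_1 = InvRound(s_0, k_7) = 0x7CE
s_2 = InvRound(s_1, k_6) = 0x2BD
s_3 = InvRound(s_2, k_5) = 0xD12
s_4 = InvRound(s_3, k_4) = 0xFC4
s_5 = InvRound(s_4, k_3) = 0xA7A
s_6 = InvRound(s_5, k_2) = 0x8FB
s_7 = InvRound(s_6, k_1) = 0x930
s_8 = InvRound(s_7, k_0) = 0xAAA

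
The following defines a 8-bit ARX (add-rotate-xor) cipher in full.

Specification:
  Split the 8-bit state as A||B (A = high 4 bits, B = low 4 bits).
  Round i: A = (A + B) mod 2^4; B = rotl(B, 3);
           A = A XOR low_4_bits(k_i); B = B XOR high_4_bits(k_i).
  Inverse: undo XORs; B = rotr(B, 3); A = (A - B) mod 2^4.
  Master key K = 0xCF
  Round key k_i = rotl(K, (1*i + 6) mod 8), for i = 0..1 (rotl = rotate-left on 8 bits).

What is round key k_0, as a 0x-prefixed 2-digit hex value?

0xF3

K = 0xCF
k_0 = rotl(K, (1*0+6) mod 8) = rotl(K, 6) = 0xF3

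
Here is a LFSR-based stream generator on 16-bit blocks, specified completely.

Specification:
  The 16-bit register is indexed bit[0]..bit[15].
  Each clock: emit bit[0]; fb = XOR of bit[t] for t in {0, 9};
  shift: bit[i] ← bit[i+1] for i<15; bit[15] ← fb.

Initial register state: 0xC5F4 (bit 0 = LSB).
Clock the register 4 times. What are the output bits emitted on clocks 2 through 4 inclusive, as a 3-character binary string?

reg_0 = 0xC5F4
clock 1: out=0, reg = 0x62FA
clock 2: out=0, reg = 0xB17D
clock 3: out=1, reg = 0xD8BE
clock 4: out=0, reg = 0x6C5F

010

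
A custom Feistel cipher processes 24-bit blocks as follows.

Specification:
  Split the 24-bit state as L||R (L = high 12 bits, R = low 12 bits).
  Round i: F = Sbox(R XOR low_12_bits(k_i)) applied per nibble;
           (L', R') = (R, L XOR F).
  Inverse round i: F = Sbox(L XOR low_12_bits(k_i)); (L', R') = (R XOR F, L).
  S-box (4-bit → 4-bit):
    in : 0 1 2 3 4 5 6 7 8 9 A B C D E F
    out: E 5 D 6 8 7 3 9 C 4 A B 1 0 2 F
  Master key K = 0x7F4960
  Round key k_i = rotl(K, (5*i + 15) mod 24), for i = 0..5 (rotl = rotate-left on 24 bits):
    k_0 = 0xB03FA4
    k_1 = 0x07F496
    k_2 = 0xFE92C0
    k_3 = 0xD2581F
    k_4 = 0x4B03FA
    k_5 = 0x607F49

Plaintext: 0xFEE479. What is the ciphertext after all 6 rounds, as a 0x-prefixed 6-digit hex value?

0x128603

s_0 = plaintext = 0xFEE479
s_1 = Round(s_0, k_0) = 0x4794EE
s_2 = Round(s_1, k_1) = 0x4EEAE5
s_3 = Round(s_2, k_2) = 0xAE5839
s_4 = Round(s_3, k_3) = 0x839436
s_5 = Round(s_4, k_4) = 0x436128
s_6 = Round(s_5, k_5) = 0x128603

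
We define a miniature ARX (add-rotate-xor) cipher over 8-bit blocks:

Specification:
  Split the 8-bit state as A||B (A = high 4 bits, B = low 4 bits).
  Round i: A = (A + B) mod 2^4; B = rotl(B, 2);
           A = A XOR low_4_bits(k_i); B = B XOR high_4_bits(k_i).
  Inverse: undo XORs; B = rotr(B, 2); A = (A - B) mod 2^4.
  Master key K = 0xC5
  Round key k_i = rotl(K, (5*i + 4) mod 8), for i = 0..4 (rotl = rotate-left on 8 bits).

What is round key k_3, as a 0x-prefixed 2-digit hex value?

0x2E

K = 0xC5
k_0 = rotl(K, (5*0+4) mod 8) = rotl(K, 4) = 0x5C
k_1 = rotl(K, (5*1+4) mod 8) = rotl(K, 1) = 0x8B
k_2 = rotl(K, (5*2+4) mod 8) = rotl(K, 6) = 0x71
k_3 = rotl(K, (5*3+4) mod 8) = rotl(K, 3) = 0x2E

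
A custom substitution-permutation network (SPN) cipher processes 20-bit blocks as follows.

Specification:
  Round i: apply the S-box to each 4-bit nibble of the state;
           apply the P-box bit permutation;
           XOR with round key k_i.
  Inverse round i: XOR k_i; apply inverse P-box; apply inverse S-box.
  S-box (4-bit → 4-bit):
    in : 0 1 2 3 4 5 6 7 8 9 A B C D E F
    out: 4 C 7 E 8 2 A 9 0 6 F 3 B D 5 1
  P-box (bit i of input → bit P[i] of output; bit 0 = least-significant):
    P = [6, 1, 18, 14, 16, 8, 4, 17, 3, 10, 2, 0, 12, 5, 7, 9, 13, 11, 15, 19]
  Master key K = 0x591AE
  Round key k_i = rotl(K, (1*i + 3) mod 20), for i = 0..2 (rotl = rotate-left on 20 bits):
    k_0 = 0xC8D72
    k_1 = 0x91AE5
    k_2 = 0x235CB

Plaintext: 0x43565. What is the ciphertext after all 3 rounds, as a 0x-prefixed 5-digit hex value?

0xB3B4A

s_0 = plaintext = 0x43565
s_1 = Round(s_0, k_0) = 0x68AD0
s_2 = Round(s_1, k_1) = 0x616F8
s_3 = Round(s_2, k_2) = 0xB3B4A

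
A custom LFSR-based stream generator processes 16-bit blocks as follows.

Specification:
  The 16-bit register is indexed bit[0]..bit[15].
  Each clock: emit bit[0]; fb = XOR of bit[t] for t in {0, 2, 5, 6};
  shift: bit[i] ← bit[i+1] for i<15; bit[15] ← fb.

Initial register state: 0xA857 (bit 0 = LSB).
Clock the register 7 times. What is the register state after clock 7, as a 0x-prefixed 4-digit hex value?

reg_0 = 0xA857
clock 1: out=1, reg = 0xD42B
clock 2: out=1, reg = 0x6A15
clock 3: out=1, reg = 0x350A
clock 4: out=0, reg = 0x1A85
clock 5: out=1, reg = 0x0D42
clock 6: out=0, reg = 0x86A1
clock 7: out=1, reg = 0x4350

0x4350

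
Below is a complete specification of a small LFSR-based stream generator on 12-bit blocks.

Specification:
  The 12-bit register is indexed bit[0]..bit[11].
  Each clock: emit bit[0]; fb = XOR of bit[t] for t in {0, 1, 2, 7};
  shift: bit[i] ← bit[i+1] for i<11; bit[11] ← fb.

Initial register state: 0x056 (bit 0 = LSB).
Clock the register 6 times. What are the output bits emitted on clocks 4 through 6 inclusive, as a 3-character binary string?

010

reg_0 = 0x056
clock 1: out=0, reg = 0x02B
clock 2: out=1, reg = 0x015
clock 3: out=1, reg = 0x00A
clock 4: out=0, reg = 0x805
clock 5: out=1, reg = 0x402
clock 6: out=0, reg = 0xA01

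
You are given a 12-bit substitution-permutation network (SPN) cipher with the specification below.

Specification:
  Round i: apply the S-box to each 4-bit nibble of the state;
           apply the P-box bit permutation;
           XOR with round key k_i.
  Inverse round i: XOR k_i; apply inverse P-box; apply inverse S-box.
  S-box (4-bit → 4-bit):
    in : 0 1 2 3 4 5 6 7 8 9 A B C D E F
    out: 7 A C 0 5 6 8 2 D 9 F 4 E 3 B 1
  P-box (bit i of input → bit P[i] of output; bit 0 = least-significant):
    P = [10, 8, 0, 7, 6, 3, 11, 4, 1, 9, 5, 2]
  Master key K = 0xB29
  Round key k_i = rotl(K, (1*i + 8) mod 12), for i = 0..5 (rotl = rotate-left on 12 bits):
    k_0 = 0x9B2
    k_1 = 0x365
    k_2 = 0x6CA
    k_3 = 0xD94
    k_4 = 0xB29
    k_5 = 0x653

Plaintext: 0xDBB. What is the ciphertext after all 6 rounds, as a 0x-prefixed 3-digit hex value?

s_0 = plaintext = 0xDBB
s_1 = Round(s_0, k_0) = 0x3B1
s_2 = Round(s_1, k_1) = 0xAE5
s_3 = Round(s_2, k_2) = 0x5B5
s_4 = Round(s_3, k_3) = 0x6B5
s_5 = Round(s_4, k_4) = 0x22C
s_6 = Round(s_5, k_5) = 0xFE6

0xFE6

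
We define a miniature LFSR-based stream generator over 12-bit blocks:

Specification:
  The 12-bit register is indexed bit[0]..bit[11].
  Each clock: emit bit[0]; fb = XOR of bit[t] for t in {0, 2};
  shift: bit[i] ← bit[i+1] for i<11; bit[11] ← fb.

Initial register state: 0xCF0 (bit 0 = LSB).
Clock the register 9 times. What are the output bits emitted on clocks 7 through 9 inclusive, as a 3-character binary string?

110

reg_0 = 0xCF0
clock 1: out=0, reg = 0x678
clock 2: out=0, reg = 0x33C
clock 3: out=0, reg = 0x99E
clock 4: out=0, reg = 0xCCF
clock 5: out=1, reg = 0x667
clock 6: out=1, reg = 0x333
clock 7: out=1, reg = 0x999
clock 8: out=1, reg = 0xCCC
clock 9: out=0, reg = 0xE66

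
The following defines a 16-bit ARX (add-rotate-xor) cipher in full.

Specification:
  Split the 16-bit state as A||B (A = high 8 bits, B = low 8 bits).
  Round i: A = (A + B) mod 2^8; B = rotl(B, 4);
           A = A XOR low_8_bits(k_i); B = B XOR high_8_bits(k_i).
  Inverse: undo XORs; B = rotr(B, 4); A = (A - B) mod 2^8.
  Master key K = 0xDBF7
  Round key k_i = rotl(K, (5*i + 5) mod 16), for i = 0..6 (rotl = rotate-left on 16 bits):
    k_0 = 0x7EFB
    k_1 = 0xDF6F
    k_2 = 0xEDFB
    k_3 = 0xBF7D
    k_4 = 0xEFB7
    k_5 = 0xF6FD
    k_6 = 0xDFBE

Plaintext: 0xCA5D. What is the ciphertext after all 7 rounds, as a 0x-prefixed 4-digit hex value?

0x091F

s_0 = plaintext = 0xCA5D
s_1 = Round(s_0, k_0) = 0xDCAB
s_2 = Round(s_1, k_1) = 0xE865
s_3 = Round(s_2, k_2) = 0xB6BB
s_4 = Round(s_3, k_3) = 0x0C04
s_5 = Round(s_4, k_4) = 0xA7AF
s_6 = Round(s_5, k_5) = 0xAB0C
s_7 = Round(s_6, k_6) = 0x091F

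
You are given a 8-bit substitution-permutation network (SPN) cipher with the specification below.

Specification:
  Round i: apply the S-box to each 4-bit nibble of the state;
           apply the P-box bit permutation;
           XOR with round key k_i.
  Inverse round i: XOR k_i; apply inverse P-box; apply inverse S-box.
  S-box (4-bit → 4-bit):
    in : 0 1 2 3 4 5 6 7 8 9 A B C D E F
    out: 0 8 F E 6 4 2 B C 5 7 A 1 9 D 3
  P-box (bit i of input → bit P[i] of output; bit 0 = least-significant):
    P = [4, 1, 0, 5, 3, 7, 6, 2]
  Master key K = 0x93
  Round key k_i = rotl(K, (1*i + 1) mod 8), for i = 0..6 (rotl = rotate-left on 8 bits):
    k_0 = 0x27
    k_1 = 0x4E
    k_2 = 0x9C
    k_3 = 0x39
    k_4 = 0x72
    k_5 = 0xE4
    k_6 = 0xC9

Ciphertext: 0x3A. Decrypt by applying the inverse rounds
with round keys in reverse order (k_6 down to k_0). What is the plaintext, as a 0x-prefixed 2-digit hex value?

0x42

s_0 = ciphertext = 0x3A
s_1 = InvRound(s_0, k_6) = 0x42
s_2 = InvRound(s_1, k_5) = 0xBB
s_3 = InvRound(s_2, k_4) = 0xA5
s_4 = InvRound(s_3, k_3) = 0x7C
s_5 = InvRound(s_4, k_2) = 0x41
s_6 = InvRound(s_5, k_1) = 0xD4
s_7 = InvRound(s_6, k_0) = 0x42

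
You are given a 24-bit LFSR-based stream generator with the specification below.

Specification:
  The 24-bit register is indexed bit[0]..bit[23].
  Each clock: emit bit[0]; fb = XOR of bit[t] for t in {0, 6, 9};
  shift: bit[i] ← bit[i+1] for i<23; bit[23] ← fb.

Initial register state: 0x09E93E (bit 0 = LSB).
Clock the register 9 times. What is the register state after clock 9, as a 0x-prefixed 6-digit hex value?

reg_0 = 0x09E93E
clock 1: out=0, reg = 0x04F49F
clock 2: out=1, reg = 0x827A4F
clock 3: out=1, reg = 0xC13D27
clock 4: out=1, reg = 0xE09E93
clock 5: out=1, reg = 0x704F49
clock 6: out=1, reg = 0xB827A4
clock 7: out=0, reg = 0xDC13D2
clock 8: out=0, reg = 0x6E09E9
clock 9: out=1, reg = 0x3704F4

0x3704F4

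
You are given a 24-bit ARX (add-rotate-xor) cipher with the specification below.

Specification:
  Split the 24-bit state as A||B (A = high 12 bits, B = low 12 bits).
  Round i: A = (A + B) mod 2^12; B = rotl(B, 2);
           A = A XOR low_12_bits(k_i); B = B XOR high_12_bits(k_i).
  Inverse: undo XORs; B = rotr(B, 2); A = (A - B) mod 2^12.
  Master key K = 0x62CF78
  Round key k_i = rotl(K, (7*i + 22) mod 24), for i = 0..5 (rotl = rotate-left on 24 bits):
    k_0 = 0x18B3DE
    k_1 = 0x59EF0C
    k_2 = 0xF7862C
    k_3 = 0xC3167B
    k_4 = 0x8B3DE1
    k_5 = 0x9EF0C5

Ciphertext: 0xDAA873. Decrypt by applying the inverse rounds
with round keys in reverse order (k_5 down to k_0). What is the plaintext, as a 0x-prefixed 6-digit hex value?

0x516C48

s_0 = ciphertext = 0xDAA873
s_1 = InvRound(s_0, k_5) = 0xD08067
s_2 = InvRound(s_1, k_4) = 0xEB4235
s_3 = InvRound(s_2, k_3) = 0x54E381
s_4 = InvRound(s_3, k_2) = 0xC2473E
s_5 = InvRound(s_4, k_1) = 0x2800A8
s_6 = InvRound(s_5, k_0) = 0x516C48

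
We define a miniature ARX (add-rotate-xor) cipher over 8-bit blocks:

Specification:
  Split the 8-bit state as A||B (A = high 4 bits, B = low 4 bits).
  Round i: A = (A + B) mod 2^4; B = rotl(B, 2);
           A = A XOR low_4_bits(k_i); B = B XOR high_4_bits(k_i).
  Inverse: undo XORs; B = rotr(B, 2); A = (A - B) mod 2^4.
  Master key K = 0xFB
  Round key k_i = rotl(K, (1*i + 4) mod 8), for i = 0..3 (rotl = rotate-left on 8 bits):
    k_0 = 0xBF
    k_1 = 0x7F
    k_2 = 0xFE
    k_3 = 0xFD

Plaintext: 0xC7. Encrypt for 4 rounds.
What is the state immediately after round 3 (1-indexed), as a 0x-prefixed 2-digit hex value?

0x54

s_0 = plaintext = 0xC7
s_1 = Round(s_0, k_0) = 0xC6
s_2 = Round(s_1, k_1) = 0xDE
s_3 = Round(s_2, k_2) = 0x54
s_4 = Round(s_3, k_3) = 0x4E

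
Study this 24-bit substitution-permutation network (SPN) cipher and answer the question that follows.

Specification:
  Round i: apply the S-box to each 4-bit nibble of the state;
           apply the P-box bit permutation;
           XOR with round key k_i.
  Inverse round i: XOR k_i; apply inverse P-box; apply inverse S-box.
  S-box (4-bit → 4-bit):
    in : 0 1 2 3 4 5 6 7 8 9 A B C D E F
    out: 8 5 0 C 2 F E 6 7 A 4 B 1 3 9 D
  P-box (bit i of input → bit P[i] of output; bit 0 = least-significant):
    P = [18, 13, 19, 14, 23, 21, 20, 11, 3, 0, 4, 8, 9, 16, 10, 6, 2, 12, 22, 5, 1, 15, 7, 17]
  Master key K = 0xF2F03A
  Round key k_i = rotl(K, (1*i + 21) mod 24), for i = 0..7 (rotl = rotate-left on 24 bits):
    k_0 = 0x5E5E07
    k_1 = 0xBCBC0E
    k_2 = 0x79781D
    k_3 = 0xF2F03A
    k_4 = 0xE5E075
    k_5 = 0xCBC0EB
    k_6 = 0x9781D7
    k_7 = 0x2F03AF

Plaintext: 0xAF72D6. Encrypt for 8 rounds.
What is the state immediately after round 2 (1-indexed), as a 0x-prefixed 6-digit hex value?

0xE6685C

s_0 = plaintext = 0xAF72D6
s_1 = Round(s_0, k_0) = 0xB73AA3
s_2 = Round(s_1, k_1) = 0xE6685C
s_3 = Round(s_2, k_2) = 0x8E6466
s_4 = Round(s_3, k_3) = 0xCB1CDD
s_5 = Round(s_4, k_4) = 0x41D65B
s_6 = Round(s_5, k_5) = 0x3E2BFE
s_7 = Round(s_6, k_6) = 0x01C87A
s_8 = Round(s_7, k_7) = 0x5501B2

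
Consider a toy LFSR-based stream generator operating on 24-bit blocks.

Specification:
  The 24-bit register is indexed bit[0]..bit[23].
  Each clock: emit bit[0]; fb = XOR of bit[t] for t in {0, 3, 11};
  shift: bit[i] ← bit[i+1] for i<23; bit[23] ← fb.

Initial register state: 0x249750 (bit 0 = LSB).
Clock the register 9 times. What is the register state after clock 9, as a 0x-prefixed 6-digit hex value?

0x94124B

reg_0 = 0x249750
clock 1: out=0, reg = 0x124BA8
clock 2: out=0, reg = 0x0925D4
clock 3: out=0, reg = 0x0492EA
clock 4: out=0, reg = 0x824975
clock 5: out=1, reg = 0x4124BA
clock 6: out=0, reg = 0xA0925D
clock 7: out=1, reg = 0x50492E
clock 8: out=0, reg = 0x282497
clock 9: out=1, reg = 0x94124B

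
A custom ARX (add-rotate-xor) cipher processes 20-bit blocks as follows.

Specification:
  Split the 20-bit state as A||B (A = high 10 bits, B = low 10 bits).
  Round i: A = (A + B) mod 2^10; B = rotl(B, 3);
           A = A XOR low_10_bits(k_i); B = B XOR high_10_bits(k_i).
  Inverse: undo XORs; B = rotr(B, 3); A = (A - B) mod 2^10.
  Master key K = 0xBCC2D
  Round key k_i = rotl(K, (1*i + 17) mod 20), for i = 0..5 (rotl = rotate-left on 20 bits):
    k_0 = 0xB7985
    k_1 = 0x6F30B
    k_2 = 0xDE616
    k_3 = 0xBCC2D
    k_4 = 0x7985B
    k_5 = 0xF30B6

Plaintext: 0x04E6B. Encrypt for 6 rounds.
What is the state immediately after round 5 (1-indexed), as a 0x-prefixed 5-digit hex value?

0xA92DB

s_0 = plaintext = 0x04E6B
s_1 = Round(s_0, k_0) = 0xFED82
s_2 = Round(s_1, k_1) = 0x9D9AF
s_3 = Round(s_2, k_2) = 0x8CE02
s_4 = Round(s_3, k_3) = 0x062E7
s_5 = Round(s_4, k_4) = 0xA92DB
s_6 = Round(s_5, k_5) = 0x72511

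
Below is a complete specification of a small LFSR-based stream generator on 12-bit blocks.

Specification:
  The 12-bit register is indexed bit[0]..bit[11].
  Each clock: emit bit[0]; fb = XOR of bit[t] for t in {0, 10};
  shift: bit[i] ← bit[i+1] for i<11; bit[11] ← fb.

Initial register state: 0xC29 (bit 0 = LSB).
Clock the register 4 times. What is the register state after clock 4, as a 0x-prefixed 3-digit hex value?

reg_0 = 0xC29
clock 1: out=1, reg = 0x614
clock 2: out=0, reg = 0xB0A
clock 3: out=0, reg = 0x585
clock 4: out=1, reg = 0x2C2

0x2C2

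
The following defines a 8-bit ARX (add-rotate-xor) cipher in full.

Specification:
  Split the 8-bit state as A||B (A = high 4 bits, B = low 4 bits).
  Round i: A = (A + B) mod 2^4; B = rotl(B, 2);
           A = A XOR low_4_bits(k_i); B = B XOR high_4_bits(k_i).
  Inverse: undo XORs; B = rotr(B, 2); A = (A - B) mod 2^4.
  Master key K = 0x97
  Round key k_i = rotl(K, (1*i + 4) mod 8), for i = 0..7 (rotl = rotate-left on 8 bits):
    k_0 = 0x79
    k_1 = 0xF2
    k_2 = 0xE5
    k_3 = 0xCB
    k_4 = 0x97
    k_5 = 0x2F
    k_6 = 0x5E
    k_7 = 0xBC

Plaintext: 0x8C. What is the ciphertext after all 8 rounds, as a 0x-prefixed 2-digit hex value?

0xD3

s_0 = plaintext = 0x8C
s_1 = Round(s_0, k_0) = 0xD4
s_2 = Round(s_1, k_1) = 0x3E
s_3 = Round(s_2, k_2) = 0x45
s_4 = Round(s_3, k_3) = 0x29
s_5 = Round(s_4, k_4) = 0xCF
s_6 = Round(s_5, k_5) = 0x4D
s_7 = Round(s_6, k_6) = 0xF2
s_8 = Round(s_7, k_7) = 0xD3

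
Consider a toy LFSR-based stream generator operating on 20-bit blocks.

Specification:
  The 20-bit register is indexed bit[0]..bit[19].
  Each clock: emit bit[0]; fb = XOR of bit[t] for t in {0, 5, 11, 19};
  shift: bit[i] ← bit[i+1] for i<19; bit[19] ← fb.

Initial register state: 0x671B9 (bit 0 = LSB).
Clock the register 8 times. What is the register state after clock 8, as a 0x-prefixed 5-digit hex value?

0x56671

reg_0 = 0x671B9
clock 1: out=1, reg = 0x338DC
clock 2: out=0, reg = 0x99C6E
clock 3: out=0, reg = 0xCCE37
clock 4: out=1, reg = 0x6671B
clock 5: out=1, reg = 0xB338D
clock 6: out=1, reg = 0x599C6
clock 7: out=0, reg = 0xACCE3
clock 8: out=1, reg = 0x56671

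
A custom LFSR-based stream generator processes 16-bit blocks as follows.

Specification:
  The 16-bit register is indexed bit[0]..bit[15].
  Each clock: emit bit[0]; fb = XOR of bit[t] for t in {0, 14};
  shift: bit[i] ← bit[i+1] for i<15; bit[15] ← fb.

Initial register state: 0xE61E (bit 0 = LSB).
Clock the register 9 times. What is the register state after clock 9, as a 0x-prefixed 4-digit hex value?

0xFCF3

reg_0 = 0xE61E
clock 1: out=0, reg = 0xF30F
clock 2: out=1, reg = 0x7987
clock 3: out=1, reg = 0x3CC3
clock 4: out=1, reg = 0x9E61
clock 5: out=1, reg = 0xCF30
clock 6: out=0, reg = 0xE798
clock 7: out=0, reg = 0xF3CC
clock 8: out=0, reg = 0xF9E6
clock 9: out=0, reg = 0xFCF3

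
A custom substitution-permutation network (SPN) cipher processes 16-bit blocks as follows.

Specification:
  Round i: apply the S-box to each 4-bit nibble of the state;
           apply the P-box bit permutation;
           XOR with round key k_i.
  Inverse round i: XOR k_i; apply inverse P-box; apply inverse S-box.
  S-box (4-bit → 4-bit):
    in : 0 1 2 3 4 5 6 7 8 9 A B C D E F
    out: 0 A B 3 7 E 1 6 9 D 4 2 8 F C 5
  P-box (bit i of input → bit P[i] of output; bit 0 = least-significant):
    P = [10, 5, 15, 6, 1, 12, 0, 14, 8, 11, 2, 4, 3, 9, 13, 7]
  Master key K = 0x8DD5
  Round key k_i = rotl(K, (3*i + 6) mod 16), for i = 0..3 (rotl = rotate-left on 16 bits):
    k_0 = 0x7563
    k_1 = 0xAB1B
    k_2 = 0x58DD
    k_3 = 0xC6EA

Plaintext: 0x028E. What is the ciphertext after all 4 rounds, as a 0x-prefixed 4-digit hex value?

0xA544

s_0 = plaintext = 0x028E
s_1 = Round(s_0, k_0) = 0xBC31
s_2 = Round(s_1, k_1) = 0xB969
s_3 = Round(s_2, k_2) = 0xDF8B
s_4 = Round(s_3, k_3) = 0xA544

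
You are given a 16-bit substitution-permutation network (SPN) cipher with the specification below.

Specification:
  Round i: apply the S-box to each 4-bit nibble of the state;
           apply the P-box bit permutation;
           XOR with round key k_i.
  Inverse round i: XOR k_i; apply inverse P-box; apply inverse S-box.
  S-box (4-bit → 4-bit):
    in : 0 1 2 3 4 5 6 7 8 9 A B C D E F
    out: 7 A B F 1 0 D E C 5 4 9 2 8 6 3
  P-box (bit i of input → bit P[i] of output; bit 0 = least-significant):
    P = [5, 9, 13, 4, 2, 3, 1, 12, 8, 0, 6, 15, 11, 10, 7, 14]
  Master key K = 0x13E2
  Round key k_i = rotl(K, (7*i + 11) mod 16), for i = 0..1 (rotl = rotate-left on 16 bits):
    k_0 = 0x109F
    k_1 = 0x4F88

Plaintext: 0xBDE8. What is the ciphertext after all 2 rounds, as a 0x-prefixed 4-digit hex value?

s_0 = plaintext = 0xBDE8
s_1 = Round(s_0, k_0) = 0xF885
s_2 = Round(s_1, k_1) = 0xD3CA

0xD3CA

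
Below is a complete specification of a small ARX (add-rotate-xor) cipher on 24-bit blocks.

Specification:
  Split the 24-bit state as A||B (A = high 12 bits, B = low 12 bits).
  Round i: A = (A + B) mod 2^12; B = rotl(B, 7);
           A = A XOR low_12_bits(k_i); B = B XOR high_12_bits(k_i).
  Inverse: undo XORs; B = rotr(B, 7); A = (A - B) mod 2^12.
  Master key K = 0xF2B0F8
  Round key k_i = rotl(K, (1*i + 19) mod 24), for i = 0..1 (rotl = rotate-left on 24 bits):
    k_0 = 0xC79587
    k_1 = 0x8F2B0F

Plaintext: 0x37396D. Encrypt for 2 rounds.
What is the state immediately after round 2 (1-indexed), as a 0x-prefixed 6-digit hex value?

0xF161A7

s_0 = plaintext = 0x37396D
s_1 = Round(s_0, k_0) = 0x967AB2
s_2 = Round(s_1, k_1) = 0xF161A7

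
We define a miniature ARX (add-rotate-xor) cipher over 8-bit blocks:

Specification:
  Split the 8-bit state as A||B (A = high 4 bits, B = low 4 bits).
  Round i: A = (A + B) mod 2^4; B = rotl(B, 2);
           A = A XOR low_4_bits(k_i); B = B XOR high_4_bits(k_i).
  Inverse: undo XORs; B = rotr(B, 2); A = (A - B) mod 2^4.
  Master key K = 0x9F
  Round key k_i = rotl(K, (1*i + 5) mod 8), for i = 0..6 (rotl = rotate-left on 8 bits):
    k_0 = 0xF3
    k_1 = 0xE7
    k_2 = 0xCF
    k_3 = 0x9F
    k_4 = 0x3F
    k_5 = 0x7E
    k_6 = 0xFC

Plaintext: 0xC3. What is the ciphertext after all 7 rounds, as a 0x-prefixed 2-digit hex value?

0x33

s_0 = plaintext = 0xC3
s_1 = Round(s_0, k_0) = 0xC3
s_2 = Round(s_1, k_1) = 0x82
s_3 = Round(s_2, k_2) = 0x54
s_4 = Round(s_3, k_3) = 0x68
s_5 = Round(s_4, k_4) = 0x11
s_6 = Round(s_5, k_5) = 0xC3
s_7 = Round(s_6, k_6) = 0x33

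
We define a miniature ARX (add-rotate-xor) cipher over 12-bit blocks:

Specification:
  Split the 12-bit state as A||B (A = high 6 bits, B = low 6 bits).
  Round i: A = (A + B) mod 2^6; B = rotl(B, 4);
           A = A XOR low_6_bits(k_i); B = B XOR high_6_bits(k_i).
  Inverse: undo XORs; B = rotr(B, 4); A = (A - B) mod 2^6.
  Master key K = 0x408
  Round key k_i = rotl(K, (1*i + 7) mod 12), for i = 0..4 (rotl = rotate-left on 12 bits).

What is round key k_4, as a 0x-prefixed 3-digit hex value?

0x204

K = 0x408
k_0 = rotl(K, (1*0+7) mod 12) = rotl(K, 7) = 0x420
k_1 = rotl(K, (1*1+7) mod 12) = rotl(K, 8) = 0x840
k_2 = rotl(K, (1*2+7) mod 12) = rotl(K, 9) = 0x081
k_3 = rotl(K, (1*3+7) mod 12) = rotl(K, 10) = 0x102
k_4 = rotl(K, (1*4+7) mod 12) = rotl(K, 11) = 0x204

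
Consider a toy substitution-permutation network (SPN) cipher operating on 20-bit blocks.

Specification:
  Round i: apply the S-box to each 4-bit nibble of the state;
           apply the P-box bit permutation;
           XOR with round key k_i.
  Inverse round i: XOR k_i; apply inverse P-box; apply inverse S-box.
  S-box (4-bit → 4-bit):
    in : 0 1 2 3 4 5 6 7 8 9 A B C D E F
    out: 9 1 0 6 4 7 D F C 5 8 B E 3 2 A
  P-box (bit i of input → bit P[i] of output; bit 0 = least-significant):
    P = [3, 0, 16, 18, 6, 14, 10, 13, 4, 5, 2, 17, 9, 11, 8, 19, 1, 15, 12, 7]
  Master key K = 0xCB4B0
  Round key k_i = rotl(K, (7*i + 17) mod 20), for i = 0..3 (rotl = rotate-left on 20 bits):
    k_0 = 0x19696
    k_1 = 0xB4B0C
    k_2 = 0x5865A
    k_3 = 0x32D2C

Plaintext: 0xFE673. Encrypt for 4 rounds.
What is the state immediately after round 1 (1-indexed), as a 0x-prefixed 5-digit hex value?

0x27A43

s_0 = plaintext = 0xFE673
s_1 = Round(s_0, k_0) = 0x27A43
s_2 = Round(s_1, k_1) = 0x0440D
s_3 = Round(s_2, k_2) = 0x5A795
s_4 = Round(s_3, k_3) = 0x8B953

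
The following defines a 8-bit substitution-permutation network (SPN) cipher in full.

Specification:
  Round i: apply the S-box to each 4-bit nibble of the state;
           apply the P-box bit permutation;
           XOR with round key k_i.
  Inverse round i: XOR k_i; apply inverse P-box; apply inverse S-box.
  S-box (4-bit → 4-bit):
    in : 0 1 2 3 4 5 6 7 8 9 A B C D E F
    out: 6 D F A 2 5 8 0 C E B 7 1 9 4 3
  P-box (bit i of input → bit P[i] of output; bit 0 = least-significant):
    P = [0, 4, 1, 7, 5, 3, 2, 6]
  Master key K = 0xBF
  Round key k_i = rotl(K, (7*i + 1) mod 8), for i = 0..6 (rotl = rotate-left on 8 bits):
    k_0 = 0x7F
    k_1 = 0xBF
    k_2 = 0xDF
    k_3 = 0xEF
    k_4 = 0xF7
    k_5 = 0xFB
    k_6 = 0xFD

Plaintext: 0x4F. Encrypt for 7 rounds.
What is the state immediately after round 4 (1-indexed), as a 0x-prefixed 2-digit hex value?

s_0 = plaintext = 0x4F
s_1 = Round(s_0, k_0) = 0x66
s_2 = Round(s_1, k_1) = 0x7F
s_3 = Round(s_2, k_2) = 0xCE
s_4 = Round(s_3, k_3) = 0xCD
s_5 = Round(s_4, k_4) = 0x56
s_6 = Round(s_5, k_5) = 0x5F
s_7 = Round(s_6, k_6) = 0xC8

0xCD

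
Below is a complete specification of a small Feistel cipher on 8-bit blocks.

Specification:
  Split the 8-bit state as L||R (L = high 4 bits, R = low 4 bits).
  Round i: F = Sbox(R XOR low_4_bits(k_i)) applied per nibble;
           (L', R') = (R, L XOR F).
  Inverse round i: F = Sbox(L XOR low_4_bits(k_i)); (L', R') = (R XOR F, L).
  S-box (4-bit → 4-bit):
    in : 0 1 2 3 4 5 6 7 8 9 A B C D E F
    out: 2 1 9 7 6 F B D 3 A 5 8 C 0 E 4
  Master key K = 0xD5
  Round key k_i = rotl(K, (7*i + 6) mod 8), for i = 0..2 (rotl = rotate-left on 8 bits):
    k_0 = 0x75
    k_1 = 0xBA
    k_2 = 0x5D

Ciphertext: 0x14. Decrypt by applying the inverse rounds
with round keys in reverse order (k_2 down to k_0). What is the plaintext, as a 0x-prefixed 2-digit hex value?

s_0 = ciphertext = 0x14
s_1 = InvRound(s_0, k_2) = 0x81
s_2 = InvRound(s_1, k_1) = 0x88
s_3 = InvRound(s_2, k_0) = 0x88

0x88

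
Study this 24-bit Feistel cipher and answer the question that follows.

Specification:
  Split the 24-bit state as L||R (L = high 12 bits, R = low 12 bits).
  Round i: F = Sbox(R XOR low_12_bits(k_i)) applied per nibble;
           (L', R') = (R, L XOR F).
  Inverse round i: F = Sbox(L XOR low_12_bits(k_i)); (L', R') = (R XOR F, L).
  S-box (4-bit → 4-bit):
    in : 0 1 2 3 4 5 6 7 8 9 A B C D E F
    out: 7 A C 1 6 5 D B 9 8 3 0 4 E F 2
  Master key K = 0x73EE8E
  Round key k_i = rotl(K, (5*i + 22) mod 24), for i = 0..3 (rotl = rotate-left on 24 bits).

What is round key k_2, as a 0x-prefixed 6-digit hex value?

0xEE8E73

K = 0x73EE8E
k_0 = rotl(K, (5*0+22) mod 24) = rotl(K, 22) = 0x9CFBA3
k_1 = rotl(K, (5*1+22) mod 24) = rotl(K, 3) = 0x9F7473
k_2 = rotl(K, (5*2+22) mod 24) = rotl(K, 8) = 0xEE8E73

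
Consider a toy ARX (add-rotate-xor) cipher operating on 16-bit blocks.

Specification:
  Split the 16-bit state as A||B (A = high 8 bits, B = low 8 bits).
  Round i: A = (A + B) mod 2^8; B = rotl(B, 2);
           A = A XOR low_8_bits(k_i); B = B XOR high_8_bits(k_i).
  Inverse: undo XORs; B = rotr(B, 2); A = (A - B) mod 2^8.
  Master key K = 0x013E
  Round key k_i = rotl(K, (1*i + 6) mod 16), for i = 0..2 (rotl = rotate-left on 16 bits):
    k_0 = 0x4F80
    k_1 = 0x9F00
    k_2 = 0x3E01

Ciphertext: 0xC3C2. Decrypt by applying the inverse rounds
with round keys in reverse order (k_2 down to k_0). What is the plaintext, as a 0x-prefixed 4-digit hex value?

0x02D9

s_0 = ciphertext = 0xC3C2
s_1 = InvRound(s_0, k_2) = 0x833F
s_2 = InvRound(s_1, k_1) = 0x5B28
s_3 = InvRound(s_2, k_0) = 0x02D9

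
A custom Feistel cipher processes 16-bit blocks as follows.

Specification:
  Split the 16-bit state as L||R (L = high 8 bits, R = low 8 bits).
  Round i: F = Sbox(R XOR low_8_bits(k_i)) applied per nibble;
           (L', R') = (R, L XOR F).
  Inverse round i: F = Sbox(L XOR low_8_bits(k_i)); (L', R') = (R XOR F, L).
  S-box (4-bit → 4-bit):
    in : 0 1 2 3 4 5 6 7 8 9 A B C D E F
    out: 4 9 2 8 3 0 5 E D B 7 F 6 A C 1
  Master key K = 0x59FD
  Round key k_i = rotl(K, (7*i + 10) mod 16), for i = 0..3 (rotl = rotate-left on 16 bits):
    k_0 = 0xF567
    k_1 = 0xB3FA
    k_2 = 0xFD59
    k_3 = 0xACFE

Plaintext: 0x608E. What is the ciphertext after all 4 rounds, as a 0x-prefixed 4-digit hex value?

s_0 = plaintext = 0x608E
s_1 = Round(s_0, k_0) = 0x8EAB
s_2 = Round(s_1, k_1) = 0xAB87
s_3 = Round(s_2, k_2) = 0x8707
s_4 = Round(s_3, k_3) = 0x079C

0x079C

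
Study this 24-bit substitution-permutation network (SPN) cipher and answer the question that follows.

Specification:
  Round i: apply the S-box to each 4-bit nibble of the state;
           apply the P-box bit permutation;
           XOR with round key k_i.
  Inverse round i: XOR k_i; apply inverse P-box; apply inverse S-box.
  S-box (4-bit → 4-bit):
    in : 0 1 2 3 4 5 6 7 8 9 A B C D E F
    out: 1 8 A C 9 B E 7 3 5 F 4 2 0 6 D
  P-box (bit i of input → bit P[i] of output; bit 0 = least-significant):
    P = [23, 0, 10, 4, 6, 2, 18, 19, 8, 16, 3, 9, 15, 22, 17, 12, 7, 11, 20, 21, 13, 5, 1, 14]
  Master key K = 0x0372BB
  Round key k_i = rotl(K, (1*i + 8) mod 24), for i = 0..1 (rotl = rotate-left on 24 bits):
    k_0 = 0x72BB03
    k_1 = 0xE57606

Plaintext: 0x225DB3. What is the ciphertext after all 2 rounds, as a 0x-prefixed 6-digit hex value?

0x9A2B1E

s_0 = plaintext = 0x225DB3
s_1 = Round(s_0, k_0) = 0x166733
s_2 = Round(s_1, k_1) = 0x9A2B1E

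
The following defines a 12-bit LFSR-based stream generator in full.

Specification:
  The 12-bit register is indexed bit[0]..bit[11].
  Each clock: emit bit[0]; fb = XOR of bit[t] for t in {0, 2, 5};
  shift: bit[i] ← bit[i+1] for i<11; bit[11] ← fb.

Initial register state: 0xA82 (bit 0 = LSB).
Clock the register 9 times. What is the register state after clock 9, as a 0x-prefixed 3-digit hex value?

reg_0 = 0xA82
clock 1: out=0, reg = 0x541
clock 2: out=1, reg = 0xAA0
clock 3: out=0, reg = 0xD50
clock 4: out=0, reg = 0x6A8
clock 5: out=0, reg = 0xB54
clock 6: out=0, reg = 0xDAA
clock 7: out=0, reg = 0xED5
clock 8: out=1, reg = 0x76A
clock 9: out=0, reg = 0xBB5

0xBB5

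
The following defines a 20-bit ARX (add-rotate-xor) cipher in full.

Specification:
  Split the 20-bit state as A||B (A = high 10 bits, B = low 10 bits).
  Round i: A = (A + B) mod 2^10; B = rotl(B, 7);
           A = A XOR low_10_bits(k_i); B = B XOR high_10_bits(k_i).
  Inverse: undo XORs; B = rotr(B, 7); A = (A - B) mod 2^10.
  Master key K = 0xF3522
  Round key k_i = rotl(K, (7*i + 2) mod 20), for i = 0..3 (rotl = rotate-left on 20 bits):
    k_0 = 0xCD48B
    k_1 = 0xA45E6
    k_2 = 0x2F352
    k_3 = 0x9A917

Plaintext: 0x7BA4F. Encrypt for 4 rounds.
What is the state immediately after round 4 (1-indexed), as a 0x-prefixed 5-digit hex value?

0x9289F

s_0 = plaintext = 0x7BA4F
s_1 = Round(s_0, k_0) = 0x2D8FC
s_2 = Round(s_1, k_1) = 0x1508E
s_3 = Round(s_2, k_2) = 0xEC3AD
s_4 = Round(s_3, k_3) = 0x9289F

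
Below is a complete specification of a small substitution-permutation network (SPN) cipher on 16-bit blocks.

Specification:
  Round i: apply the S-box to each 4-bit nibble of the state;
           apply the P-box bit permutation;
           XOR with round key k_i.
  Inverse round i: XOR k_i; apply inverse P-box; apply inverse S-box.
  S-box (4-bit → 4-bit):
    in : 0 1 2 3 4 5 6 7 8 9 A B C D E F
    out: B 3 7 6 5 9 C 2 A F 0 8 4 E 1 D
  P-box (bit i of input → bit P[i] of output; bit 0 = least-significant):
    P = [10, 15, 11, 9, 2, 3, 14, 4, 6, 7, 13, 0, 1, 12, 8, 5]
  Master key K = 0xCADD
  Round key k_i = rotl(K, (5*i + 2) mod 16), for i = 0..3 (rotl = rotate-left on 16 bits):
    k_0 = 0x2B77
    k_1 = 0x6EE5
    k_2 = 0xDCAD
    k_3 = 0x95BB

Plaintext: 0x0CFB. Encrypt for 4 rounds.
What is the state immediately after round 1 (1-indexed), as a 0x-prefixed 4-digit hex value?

0x5941

s_0 = plaintext = 0x0CFB
s_1 = Round(s_0, k_0) = 0x5941
s_2 = Round(s_1, k_1) = 0x8A02
s_3 = Round(s_2, k_2) = 0x4091
s_4 = Round(s_3, k_3) = 0x5064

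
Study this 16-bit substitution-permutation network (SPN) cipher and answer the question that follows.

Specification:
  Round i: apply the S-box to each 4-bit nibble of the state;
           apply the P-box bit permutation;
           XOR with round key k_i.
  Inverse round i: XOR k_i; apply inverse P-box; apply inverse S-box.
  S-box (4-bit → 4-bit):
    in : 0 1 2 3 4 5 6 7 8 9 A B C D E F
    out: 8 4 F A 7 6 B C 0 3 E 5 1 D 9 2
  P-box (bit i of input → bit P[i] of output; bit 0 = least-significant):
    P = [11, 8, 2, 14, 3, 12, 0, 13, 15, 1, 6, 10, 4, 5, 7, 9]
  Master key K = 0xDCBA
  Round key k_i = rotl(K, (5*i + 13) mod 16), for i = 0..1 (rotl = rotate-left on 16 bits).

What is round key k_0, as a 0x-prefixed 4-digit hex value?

K = 0xDCBA
k_0 = rotl(K, (5*0+13) mod 16) = rotl(K, 13) = 0x5B97

0x5B97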